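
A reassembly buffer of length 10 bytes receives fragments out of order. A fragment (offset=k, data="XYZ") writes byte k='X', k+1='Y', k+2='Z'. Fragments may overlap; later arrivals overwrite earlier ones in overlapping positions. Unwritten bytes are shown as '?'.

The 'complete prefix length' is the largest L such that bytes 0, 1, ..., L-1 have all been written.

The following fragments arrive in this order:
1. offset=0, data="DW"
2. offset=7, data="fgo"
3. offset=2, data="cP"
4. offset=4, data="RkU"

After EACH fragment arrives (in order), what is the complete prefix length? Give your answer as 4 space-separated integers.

Answer: 2 2 4 10

Derivation:
Fragment 1: offset=0 data="DW" -> buffer=DW???????? -> prefix_len=2
Fragment 2: offset=7 data="fgo" -> buffer=DW?????fgo -> prefix_len=2
Fragment 3: offset=2 data="cP" -> buffer=DWcP???fgo -> prefix_len=4
Fragment 4: offset=4 data="RkU" -> buffer=DWcPRkUfgo -> prefix_len=10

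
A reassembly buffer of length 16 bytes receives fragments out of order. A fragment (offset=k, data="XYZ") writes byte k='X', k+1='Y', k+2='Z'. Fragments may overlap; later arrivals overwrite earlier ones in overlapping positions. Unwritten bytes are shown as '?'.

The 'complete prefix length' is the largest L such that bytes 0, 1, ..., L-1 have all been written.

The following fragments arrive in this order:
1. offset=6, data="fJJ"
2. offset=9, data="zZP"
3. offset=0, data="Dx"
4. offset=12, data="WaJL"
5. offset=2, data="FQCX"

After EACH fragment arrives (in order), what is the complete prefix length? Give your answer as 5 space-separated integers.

Fragment 1: offset=6 data="fJJ" -> buffer=??????fJJ??????? -> prefix_len=0
Fragment 2: offset=9 data="zZP" -> buffer=??????fJJzZP???? -> prefix_len=0
Fragment 3: offset=0 data="Dx" -> buffer=Dx????fJJzZP???? -> prefix_len=2
Fragment 4: offset=12 data="WaJL" -> buffer=Dx????fJJzZPWaJL -> prefix_len=2
Fragment 5: offset=2 data="FQCX" -> buffer=DxFQCXfJJzZPWaJL -> prefix_len=16

Answer: 0 0 2 2 16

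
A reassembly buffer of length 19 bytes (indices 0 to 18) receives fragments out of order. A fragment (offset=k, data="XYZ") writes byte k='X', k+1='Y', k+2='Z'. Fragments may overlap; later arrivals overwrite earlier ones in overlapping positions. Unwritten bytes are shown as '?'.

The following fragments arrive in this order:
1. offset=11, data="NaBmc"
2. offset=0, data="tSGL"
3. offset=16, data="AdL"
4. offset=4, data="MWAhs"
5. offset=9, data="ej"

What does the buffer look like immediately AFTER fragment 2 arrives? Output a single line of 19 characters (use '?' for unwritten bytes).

Answer: tSGL???????NaBmc???

Derivation:
Fragment 1: offset=11 data="NaBmc" -> buffer=???????????NaBmc???
Fragment 2: offset=0 data="tSGL" -> buffer=tSGL???????NaBmc???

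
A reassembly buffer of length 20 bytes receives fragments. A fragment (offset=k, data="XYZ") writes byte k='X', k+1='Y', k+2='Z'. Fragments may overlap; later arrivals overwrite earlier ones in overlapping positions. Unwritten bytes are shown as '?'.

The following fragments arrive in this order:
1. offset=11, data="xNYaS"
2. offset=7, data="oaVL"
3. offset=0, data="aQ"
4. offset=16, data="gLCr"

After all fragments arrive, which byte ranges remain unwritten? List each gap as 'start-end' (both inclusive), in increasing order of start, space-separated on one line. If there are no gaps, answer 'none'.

Answer: 2-6

Derivation:
Fragment 1: offset=11 len=5
Fragment 2: offset=7 len=4
Fragment 3: offset=0 len=2
Fragment 4: offset=16 len=4
Gaps: 2-6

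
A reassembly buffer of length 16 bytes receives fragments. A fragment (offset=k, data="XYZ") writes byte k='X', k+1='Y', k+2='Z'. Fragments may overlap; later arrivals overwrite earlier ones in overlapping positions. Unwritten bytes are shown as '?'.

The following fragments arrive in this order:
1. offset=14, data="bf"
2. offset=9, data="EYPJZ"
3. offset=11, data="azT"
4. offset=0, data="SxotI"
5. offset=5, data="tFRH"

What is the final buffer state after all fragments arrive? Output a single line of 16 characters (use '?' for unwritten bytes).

Answer: SxotItFRHEYazTbf

Derivation:
Fragment 1: offset=14 data="bf" -> buffer=??????????????bf
Fragment 2: offset=9 data="EYPJZ" -> buffer=?????????EYPJZbf
Fragment 3: offset=11 data="azT" -> buffer=?????????EYazTbf
Fragment 4: offset=0 data="SxotI" -> buffer=SxotI????EYazTbf
Fragment 5: offset=5 data="tFRH" -> buffer=SxotItFRHEYazTbf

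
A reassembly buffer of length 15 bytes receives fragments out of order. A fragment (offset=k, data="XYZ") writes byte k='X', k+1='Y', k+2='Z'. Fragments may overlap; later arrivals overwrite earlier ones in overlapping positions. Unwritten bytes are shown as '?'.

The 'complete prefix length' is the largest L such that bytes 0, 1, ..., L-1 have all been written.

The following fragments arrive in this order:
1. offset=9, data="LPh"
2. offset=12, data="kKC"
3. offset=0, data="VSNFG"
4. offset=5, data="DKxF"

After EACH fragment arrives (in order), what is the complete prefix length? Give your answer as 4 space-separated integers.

Answer: 0 0 5 15

Derivation:
Fragment 1: offset=9 data="LPh" -> buffer=?????????LPh??? -> prefix_len=0
Fragment 2: offset=12 data="kKC" -> buffer=?????????LPhkKC -> prefix_len=0
Fragment 3: offset=0 data="VSNFG" -> buffer=VSNFG????LPhkKC -> prefix_len=5
Fragment 4: offset=5 data="DKxF" -> buffer=VSNFGDKxFLPhkKC -> prefix_len=15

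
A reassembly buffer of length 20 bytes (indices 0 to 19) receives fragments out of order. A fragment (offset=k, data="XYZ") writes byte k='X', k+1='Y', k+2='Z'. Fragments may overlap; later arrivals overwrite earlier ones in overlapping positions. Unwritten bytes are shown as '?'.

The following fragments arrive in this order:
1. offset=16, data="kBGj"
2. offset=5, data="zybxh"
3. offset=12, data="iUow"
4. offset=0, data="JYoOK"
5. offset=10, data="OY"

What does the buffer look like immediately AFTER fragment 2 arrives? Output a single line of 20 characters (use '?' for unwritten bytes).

Answer: ?????zybxh??????kBGj

Derivation:
Fragment 1: offset=16 data="kBGj" -> buffer=????????????????kBGj
Fragment 2: offset=5 data="zybxh" -> buffer=?????zybxh??????kBGj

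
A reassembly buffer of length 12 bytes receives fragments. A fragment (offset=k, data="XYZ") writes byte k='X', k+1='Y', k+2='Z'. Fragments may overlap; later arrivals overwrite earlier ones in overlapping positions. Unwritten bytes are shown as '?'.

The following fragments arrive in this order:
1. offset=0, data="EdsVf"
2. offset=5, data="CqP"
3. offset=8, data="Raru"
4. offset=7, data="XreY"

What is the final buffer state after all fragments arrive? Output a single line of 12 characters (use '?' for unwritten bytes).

Fragment 1: offset=0 data="EdsVf" -> buffer=EdsVf???????
Fragment 2: offset=5 data="CqP" -> buffer=EdsVfCqP????
Fragment 3: offset=8 data="Raru" -> buffer=EdsVfCqPRaru
Fragment 4: offset=7 data="XreY" -> buffer=EdsVfCqXreYu

Answer: EdsVfCqXreYu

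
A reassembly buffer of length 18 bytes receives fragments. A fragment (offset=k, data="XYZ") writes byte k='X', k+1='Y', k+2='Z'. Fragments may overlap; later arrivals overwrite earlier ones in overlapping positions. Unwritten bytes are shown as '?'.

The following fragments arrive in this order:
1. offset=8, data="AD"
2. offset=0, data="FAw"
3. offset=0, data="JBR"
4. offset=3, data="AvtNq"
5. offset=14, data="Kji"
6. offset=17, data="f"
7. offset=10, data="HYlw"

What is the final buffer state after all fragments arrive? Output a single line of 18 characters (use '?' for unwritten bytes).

Answer: JBRAvtNqADHYlwKjif

Derivation:
Fragment 1: offset=8 data="AD" -> buffer=????????AD????????
Fragment 2: offset=0 data="FAw" -> buffer=FAw?????AD????????
Fragment 3: offset=0 data="JBR" -> buffer=JBR?????AD????????
Fragment 4: offset=3 data="AvtNq" -> buffer=JBRAvtNqAD????????
Fragment 5: offset=14 data="Kji" -> buffer=JBRAvtNqAD????Kji?
Fragment 6: offset=17 data="f" -> buffer=JBRAvtNqAD????Kjif
Fragment 7: offset=10 data="HYlw" -> buffer=JBRAvtNqADHYlwKjif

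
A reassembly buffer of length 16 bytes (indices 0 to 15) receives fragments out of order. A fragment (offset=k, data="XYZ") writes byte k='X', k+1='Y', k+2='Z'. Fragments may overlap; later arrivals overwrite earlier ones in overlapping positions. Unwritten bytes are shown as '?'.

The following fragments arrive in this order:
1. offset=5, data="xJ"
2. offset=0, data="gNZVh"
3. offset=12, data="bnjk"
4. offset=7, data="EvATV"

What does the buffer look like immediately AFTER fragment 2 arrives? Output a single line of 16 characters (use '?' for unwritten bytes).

Fragment 1: offset=5 data="xJ" -> buffer=?????xJ?????????
Fragment 2: offset=0 data="gNZVh" -> buffer=gNZVhxJ?????????

Answer: gNZVhxJ?????????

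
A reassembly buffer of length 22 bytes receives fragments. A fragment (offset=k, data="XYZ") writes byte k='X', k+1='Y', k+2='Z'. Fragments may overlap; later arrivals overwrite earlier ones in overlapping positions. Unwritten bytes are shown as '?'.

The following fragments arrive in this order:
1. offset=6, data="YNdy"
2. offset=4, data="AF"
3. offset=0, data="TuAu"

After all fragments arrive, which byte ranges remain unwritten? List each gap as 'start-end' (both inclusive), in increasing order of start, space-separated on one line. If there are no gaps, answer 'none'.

Answer: 10-21

Derivation:
Fragment 1: offset=6 len=4
Fragment 2: offset=4 len=2
Fragment 3: offset=0 len=4
Gaps: 10-21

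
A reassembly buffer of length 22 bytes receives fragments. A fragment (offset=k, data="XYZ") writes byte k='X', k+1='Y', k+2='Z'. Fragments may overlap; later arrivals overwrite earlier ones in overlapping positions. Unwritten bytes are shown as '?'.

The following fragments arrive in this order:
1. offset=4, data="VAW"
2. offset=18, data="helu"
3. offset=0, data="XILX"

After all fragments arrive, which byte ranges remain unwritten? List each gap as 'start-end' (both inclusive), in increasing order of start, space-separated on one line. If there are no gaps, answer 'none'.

Fragment 1: offset=4 len=3
Fragment 2: offset=18 len=4
Fragment 3: offset=0 len=4
Gaps: 7-17

Answer: 7-17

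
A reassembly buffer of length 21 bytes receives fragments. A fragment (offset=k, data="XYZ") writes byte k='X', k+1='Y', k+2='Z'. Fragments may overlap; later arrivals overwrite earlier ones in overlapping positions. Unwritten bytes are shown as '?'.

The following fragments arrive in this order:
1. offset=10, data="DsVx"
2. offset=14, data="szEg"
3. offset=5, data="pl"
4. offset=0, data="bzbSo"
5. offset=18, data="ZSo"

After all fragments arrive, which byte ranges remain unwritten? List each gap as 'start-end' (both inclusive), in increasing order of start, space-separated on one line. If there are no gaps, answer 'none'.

Answer: 7-9

Derivation:
Fragment 1: offset=10 len=4
Fragment 2: offset=14 len=4
Fragment 3: offset=5 len=2
Fragment 4: offset=0 len=5
Fragment 5: offset=18 len=3
Gaps: 7-9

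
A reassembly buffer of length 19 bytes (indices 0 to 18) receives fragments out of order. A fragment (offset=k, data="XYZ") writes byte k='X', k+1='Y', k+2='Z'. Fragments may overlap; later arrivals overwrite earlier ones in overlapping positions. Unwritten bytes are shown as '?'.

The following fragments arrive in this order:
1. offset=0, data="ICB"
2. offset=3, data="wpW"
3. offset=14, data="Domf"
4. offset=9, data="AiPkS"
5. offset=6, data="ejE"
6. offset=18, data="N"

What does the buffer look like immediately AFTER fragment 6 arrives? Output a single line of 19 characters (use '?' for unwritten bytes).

Answer: ICBwpWejEAiPkSDomfN

Derivation:
Fragment 1: offset=0 data="ICB" -> buffer=ICB????????????????
Fragment 2: offset=3 data="wpW" -> buffer=ICBwpW?????????????
Fragment 3: offset=14 data="Domf" -> buffer=ICBwpW????????Domf?
Fragment 4: offset=9 data="AiPkS" -> buffer=ICBwpW???AiPkSDomf?
Fragment 5: offset=6 data="ejE" -> buffer=ICBwpWejEAiPkSDomf?
Fragment 6: offset=18 data="N" -> buffer=ICBwpWejEAiPkSDomfN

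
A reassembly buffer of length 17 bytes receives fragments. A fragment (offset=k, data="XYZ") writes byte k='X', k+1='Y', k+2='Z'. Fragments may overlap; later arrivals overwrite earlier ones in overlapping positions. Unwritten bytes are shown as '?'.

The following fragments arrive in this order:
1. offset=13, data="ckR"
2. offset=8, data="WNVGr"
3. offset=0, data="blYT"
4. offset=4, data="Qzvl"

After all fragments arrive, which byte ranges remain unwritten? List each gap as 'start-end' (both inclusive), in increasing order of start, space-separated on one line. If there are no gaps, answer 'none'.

Answer: 16-16

Derivation:
Fragment 1: offset=13 len=3
Fragment 2: offset=8 len=5
Fragment 3: offset=0 len=4
Fragment 4: offset=4 len=4
Gaps: 16-16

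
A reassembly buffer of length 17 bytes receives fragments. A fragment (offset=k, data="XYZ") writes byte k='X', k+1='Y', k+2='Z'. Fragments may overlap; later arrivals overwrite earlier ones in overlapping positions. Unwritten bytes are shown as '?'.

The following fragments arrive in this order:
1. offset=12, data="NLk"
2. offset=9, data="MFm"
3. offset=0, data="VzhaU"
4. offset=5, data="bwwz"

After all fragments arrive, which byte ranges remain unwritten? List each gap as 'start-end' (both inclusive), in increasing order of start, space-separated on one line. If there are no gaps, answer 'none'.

Fragment 1: offset=12 len=3
Fragment 2: offset=9 len=3
Fragment 3: offset=0 len=5
Fragment 4: offset=5 len=4
Gaps: 15-16

Answer: 15-16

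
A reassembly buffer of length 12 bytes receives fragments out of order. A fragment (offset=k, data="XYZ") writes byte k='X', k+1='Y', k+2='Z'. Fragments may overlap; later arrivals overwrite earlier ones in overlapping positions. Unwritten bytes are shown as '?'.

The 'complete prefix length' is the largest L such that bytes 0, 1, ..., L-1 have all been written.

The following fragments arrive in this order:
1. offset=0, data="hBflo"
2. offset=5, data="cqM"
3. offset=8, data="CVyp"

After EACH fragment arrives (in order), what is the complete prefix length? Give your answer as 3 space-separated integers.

Answer: 5 8 12

Derivation:
Fragment 1: offset=0 data="hBflo" -> buffer=hBflo??????? -> prefix_len=5
Fragment 2: offset=5 data="cqM" -> buffer=hBflocqM???? -> prefix_len=8
Fragment 3: offset=8 data="CVyp" -> buffer=hBflocqMCVyp -> prefix_len=12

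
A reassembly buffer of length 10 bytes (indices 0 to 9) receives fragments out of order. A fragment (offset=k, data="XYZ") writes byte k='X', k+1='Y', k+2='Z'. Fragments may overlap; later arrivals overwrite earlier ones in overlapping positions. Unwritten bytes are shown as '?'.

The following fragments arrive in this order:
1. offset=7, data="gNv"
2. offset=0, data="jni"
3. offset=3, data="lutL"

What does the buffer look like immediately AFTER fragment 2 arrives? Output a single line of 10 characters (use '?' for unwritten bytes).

Fragment 1: offset=7 data="gNv" -> buffer=???????gNv
Fragment 2: offset=0 data="jni" -> buffer=jni????gNv

Answer: jni????gNv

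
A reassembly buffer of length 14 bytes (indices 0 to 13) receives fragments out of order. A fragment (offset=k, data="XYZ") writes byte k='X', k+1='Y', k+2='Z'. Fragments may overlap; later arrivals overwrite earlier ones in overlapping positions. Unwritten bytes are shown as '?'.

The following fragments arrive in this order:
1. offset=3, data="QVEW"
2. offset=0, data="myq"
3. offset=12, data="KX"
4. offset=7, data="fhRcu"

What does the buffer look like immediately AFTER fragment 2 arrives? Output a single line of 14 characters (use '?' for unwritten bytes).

Fragment 1: offset=3 data="QVEW" -> buffer=???QVEW???????
Fragment 2: offset=0 data="myq" -> buffer=myqQVEW???????

Answer: myqQVEW???????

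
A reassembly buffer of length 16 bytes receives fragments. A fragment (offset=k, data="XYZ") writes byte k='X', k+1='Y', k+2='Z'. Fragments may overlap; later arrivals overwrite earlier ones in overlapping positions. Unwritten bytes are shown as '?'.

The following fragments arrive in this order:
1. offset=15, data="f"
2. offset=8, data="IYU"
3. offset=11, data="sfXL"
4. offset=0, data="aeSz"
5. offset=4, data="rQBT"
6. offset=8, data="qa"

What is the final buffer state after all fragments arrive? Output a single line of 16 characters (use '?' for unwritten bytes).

Answer: aeSzrQBTqaUsfXLf

Derivation:
Fragment 1: offset=15 data="f" -> buffer=???????????????f
Fragment 2: offset=8 data="IYU" -> buffer=????????IYU????f
Fragment 3: offset=11 data="sfXL" -> buffer=????????IYUsfXLf
Fragment 4: offset=0 data="aeSz" -> buffer=aeSz????IYUsfXLf
Fragment 5: offset=4 data="rQBT" -> buffer=aeSzrQBTIYUsfXLf
Fragment 6: offset=8 data="qa" -> buffer=aeSzrQBTqaUsfXLf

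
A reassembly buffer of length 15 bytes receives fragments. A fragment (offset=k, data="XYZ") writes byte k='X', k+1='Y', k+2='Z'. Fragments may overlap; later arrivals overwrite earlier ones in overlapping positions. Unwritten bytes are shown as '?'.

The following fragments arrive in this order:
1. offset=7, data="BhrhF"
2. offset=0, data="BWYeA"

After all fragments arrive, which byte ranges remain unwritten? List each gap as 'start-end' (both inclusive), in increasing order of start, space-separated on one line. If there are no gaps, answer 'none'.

Answer: 5-6 12-14

Derivation:
Fragment 1: offset=7 len=5
Fragment 2: offset=0 len=5
Gaps: 5-6 12-14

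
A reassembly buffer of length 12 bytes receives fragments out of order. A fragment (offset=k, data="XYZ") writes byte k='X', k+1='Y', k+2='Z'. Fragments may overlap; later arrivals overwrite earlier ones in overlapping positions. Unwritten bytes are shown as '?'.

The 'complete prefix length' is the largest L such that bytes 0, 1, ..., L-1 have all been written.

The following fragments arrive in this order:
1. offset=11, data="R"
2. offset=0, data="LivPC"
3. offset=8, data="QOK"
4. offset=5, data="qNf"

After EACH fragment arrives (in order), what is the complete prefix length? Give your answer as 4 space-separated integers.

Fragment 1: offset=11 data="R" -> buffer=???????????R -> prefix_len=0
Fragment 2: offset=0 data="LivPC" -> buffer=LivPC??????R -> prefix_len=5
Fragment 3: offset=8 data="QOK" -> buffer=LivPC???QOKR -> prefix_len=5
Fragment 4: offset=5 data="qNf" -> buffer=LivPCqNfQOKR -> prefix_len=12

Answer: 0 5 5 12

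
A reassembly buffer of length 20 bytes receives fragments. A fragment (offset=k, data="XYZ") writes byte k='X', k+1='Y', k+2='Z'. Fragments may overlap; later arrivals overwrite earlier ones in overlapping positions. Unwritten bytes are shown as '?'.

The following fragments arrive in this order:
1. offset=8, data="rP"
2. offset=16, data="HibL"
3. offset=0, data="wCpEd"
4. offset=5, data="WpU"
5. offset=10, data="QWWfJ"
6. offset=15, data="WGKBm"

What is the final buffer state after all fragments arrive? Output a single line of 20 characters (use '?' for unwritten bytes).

Answer: wCpEdWpUrPQWWfJWGKBm

Derivation:
Fragment 1: offset=8 data="rP" -> buffer=????????rP??????????
Fragment 2: offset=16 data="HibL" -> buffer=????????rP??????HibL
Fragment 3: offset=0 data="wCpEd" -> buffer=wCpEd???rP??????HibL
Fragment 4: offset=5 data="WpU" -> buffer=wCpEdWpUrP??????HibL
Fragment 5: offset=10 data="QWWfJ" -> buffer=wCpEdWpUrPQWWfJ?HibL
Fragment 6: offset=15 data="WGKBm" -> buffer=wCpEdWpUrPQWWfJWGKBm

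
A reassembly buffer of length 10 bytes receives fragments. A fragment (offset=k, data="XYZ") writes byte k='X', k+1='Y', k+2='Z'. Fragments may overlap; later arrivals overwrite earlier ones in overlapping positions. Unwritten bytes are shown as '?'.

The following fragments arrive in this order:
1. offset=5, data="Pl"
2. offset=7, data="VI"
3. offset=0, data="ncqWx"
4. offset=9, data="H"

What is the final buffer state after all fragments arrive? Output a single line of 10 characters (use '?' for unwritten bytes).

Fragment 1: offset=5 data="Pl" -> buffer=?????Pl???
Fragment 2: offset=7 data="VI" -> buffer=?????PlVI?
Fragment 3: offset=0 data="ncqWx" -> buffer=ncqWxPlVI?
Fragment 4: offset=9 data="H" -> buffer=ncqWxPlVIH

Answer: ncqWxPlVIH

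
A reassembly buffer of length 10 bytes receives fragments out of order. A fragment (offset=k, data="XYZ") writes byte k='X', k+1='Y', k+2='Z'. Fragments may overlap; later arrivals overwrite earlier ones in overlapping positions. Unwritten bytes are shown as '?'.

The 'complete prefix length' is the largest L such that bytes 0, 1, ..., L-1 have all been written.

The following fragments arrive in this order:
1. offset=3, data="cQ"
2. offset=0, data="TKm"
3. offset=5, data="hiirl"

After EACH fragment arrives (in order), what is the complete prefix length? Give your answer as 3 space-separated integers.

Fragment 1: offset=3 data="cQ" -> buffer=???cQ????? -> prefix_len=0
Fragment 2: offset=0 data="TKm" -> buffer=TKmcQ????? -> prefix_len=5
Fragment 3: offset=5 data="hiirl" -> buffer=TKmcQhiirl -> prefix_len=10

Answer: 0 5 10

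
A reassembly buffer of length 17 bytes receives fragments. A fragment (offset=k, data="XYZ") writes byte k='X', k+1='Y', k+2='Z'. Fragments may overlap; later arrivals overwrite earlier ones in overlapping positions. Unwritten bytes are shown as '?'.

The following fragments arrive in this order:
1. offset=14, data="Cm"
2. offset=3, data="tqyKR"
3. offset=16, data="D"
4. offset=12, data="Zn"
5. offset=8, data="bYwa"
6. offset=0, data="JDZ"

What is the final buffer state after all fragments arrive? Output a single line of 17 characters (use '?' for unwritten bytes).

Fragment 1: offset=14 data="Cm" -> buffer=??????????????Cm?
Fragment 2: offset=3 data="tqyKR" -> buffer=???tqyKR??????Cm?
Fragment 3: offset=16 data="D" -> buffer=???tqyKR??????CmD
Fragment 4: offset=12 data="Zn" -> buffer=???tqyKR????ZnCmD
Fragment 5: offset=8 data="bYwa" -> buffer=???tqyKRbYwaZnCmD
Fragment 6: offset=0 data="JDZ" -> buffer=JDZtqyKRbYwaZnCmD

Answer: JDZtqyKRbYwaZnCmD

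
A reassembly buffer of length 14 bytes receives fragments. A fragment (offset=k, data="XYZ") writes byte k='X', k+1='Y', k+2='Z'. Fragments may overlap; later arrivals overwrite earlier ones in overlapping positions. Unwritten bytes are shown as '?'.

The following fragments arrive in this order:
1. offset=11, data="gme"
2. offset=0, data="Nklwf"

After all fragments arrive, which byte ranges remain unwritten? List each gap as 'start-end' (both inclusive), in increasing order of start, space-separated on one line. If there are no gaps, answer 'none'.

Answer: 5-10

Derivation:
Fragment 1: offset=11 len=3
Fragment 2: offset=0 len=5
Gaps: 5-10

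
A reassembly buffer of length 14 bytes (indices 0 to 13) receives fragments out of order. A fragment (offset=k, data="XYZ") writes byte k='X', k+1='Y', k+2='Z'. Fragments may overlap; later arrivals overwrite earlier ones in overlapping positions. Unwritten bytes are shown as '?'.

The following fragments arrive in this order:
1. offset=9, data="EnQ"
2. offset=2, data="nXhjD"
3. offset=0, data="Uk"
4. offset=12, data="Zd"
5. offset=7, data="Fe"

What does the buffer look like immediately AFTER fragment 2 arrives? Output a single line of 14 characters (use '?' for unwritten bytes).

Answer: ??nXhjD??EnQ??

Derivation:
Fragment 1: offset=9 data="EnQ" -> buffer=?????????EnQ??
Fragment 2: offset=2 data="nXhjD" -> buffer=??nXhjD??EnQ??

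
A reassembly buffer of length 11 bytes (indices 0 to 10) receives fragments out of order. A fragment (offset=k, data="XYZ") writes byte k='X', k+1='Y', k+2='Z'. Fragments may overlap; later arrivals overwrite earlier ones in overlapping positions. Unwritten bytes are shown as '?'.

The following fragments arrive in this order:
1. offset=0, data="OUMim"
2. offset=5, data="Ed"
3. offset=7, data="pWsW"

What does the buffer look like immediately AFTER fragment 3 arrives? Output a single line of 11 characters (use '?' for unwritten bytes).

Answer: OUMimEdpWsW

Derivation:
Fragment 1: offset=0 data="OUMim" -> buffer=OUMim??????
Fragment 2: offset=5 data="Ed" -> buffer=OUMimEd????
Fragment 3: offset=7 data="pWsW" -> buffer=OUMimEdpWsW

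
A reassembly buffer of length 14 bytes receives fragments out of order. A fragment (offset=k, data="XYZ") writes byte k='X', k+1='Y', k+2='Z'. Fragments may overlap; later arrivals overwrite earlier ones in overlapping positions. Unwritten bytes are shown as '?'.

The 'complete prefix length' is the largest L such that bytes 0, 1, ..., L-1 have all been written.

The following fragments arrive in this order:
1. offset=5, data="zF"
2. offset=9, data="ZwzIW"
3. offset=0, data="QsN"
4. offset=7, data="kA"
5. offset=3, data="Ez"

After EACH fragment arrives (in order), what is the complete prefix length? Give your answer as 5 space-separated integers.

Answer: 0 0 3 3 14

Derivation:
Fragment 1: offset=5 data="zF" -> buffer=?????zF??????? -> prefix_len=0
Fragment 2: offset=9 data="ZwzIW" -> buffer=?????zF??ZwzIW -> prefix_len=0
Fragment 3: offset=0 data="QsN" -> buffer=QsN??zF??ZwzIW -> prefix_len=3
Fragment 4: offset=7 data="kA" -> buffer=QsN??zFkAZwzIW -> prefix_len=3
Fragment 5: offset=3 data="Ez" -> buffer=QsNEzzFkAZwzIW -> prefix_len=14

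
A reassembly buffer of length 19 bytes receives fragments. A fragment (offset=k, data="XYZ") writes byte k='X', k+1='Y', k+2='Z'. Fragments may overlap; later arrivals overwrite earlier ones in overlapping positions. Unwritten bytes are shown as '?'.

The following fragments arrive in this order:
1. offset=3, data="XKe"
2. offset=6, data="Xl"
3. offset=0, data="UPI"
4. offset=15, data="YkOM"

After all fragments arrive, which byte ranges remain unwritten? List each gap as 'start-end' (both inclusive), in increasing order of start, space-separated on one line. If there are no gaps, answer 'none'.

Answer: 8-14

Derivation:
Fragment 1: offset=3 len=3
Fragment 2: offset=6 len=2
Fragment 3: offset=0 len=3
Fragment 4: offset=15 len=4
Gaps: 8-14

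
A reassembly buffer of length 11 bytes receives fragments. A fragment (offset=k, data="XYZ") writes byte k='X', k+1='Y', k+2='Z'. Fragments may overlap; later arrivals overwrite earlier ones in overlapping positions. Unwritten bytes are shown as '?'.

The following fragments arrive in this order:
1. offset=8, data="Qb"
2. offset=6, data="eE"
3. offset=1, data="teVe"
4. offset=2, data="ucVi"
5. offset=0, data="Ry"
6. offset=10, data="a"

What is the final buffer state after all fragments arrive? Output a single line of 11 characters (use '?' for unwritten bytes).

Fragment 1: offset=8 data="Qb" -> buffer=????????Qb?
Fragment 2: offset=6 data="eE" -> buffer=??????eEQb?
Fragment 3: offset=1 data="teVe" -> buffer=?teVe?eEQb?
Fragment 4: offset=2 data="ucVi" -> buffer=?tucVieEQb?
Fragment 5: offset=0 data="Ry" -> buffer=RyucVieEQb?
Fragment 6: offset=10 data="a" -> buffer=RyucVieEQba

Answer: RyucVieEQba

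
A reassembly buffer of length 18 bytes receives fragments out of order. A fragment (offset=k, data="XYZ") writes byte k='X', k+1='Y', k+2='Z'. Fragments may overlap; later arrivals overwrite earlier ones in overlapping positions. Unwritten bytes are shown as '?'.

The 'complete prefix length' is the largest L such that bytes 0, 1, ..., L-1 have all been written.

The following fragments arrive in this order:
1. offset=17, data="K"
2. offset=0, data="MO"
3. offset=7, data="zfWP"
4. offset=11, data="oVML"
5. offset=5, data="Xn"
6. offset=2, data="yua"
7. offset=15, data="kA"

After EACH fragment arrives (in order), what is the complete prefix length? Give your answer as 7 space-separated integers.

Fragment 1: offset=17 data="K" -> buffer=?????????????????K -> prefix_len=0
Fragment 2: offset=0 data="MO" -> buffer=MO???????????????K -> prefix_len=2
Fragment 3: offset=7 data="zfWP" -> buffer=MO?????zfWP??????K -> prefix_len=2
Fragment 4: offset=11 data="oVML" -> buffer=MO?????zfWPoVML??K -> prefix_len=2
Fragment 5: offset=5 data="Xn" -> buffer=MO???XnzfWPoVML??K -> prefix_len=2
Fragment 6: offset=2 data="yua" -> buffer=MOyuaXnzfWPoVML??K -> prefix_len=15
Fragment 7: offset=15 data="kA" -> buffer=MOyuaXnzfWPoVMLkAK -> prefix_len=18

Answer: 0 2 2 2 2 15 18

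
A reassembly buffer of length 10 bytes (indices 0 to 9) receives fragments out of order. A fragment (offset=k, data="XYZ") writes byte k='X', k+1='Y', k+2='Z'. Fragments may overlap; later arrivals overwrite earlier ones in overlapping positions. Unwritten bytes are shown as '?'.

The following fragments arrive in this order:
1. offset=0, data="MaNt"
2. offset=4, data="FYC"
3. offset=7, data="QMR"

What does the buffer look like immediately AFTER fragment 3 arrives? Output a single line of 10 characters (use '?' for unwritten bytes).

Answer: MaNtFYCQMR

Derivation:
Fragment 1: offset=0 data="MaNt" -> buffer=MaNt??????
Fragment 2: offset=4 data="FYC" -> buffer=MaNtFYC???
Fragment 3: offset=7 data="QMR" -> buffer=MaNtFYCQMR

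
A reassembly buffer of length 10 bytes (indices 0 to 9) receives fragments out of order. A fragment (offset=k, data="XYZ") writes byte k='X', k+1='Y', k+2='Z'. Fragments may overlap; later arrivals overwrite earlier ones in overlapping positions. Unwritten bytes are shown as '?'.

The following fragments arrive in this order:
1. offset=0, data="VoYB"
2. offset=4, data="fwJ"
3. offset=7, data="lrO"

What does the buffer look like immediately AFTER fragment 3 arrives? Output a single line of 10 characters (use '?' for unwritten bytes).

Answer: VoYBfwJlrO

Derivation:
Fragment 1: offset=0 data="VoYB" -> buffer=VoYB??????
Fragment 2: offset=4 data="fwJ" -> buffer=VoYBfwJ???
Fragment 3: offset=7 data="lrO" -> buffer=VoYBfwJlrO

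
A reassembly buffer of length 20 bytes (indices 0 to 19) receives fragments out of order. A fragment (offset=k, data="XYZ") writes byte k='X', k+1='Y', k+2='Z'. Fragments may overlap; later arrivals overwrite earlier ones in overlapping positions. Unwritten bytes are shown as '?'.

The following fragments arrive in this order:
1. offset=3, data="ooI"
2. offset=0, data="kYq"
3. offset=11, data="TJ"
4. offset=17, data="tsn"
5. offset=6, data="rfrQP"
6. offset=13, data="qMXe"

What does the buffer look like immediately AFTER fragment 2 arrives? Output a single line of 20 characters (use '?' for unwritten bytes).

Answer: kYqooI??????????????

Derivation:
Fragment 1: offset=3 data="ooI" -> buffer=???ooI??????????????
Fragment 2: offset=0 data="kYq" -> buffer=kYqooI??????????????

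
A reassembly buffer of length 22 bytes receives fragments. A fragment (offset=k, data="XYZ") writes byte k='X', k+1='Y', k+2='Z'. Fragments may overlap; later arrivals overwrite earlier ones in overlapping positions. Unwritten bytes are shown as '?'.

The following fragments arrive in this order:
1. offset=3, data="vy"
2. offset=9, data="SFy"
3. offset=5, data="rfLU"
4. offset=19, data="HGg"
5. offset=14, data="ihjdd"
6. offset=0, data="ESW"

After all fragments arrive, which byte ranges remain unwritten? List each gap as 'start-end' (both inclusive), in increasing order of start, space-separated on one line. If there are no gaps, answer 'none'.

Answer: 12-13

Derivation:
Fragment 1: offset=3 len=2
Fragment 2: offset=9 len=3
Fragment 3: offset=5 len=4
Fragment 4: offset=19 len=3
Fragment 5: offset=14 len=5
Fragment 6: offset=0 len=3
Gaps: 12-13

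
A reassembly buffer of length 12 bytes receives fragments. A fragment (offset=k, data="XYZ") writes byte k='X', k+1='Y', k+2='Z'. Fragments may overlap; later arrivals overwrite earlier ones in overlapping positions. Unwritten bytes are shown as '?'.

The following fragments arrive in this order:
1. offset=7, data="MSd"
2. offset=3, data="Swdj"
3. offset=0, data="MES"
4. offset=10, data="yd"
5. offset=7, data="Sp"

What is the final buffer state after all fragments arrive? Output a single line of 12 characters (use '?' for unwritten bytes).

Fragment 1: offset=7 data="MSd" -> buffer=???????MSd??
Fragment 2: offset=3 data="Swdj" -> buffer=???SwdjMSd??
Fragment 3: offset=0 data="MES" -> buffer=MESSwdjMSd??
Fragment 4: offset=10 data="yd" -> buffer=MESSwdjMSdyd
Fragment 5: offset=7 data="Sp" -> buffer=MESSwdjSpdyd

Answer: MESSwdjSpdyd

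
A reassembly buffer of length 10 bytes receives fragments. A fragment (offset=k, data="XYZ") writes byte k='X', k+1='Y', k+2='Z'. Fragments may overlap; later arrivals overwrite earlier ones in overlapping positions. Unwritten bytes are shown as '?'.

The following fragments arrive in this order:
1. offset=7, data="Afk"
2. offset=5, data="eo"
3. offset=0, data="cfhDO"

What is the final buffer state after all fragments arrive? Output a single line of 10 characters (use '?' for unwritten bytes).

Fragment 1: offset=7 data="Afk" -> buffer=???????Afk
Fragment 2: offset=5 data="eo" -> buffer=?????eoAfk
Fragment 3: offset=0 data="cfhDO" -> buffer=cfhDOeoAfk

Answer: cfhDOeoAfk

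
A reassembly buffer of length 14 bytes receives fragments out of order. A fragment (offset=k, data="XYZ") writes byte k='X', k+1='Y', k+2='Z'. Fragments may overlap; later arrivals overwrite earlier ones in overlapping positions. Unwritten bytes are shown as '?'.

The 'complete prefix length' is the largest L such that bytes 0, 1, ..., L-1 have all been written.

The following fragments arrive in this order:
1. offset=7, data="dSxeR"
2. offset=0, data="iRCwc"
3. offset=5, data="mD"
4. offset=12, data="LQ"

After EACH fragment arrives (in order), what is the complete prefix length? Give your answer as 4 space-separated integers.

Answer: 0 5 12 14

Derivation:
Fragment 1: offset=7 data="dSxeR" -> buffer=???????dSxeR?? -> prefix_len=0
Fragment 2: offset=0 data="iRCwc" -> buffer=iRCwc??dSxeR?? -> prefix_len=5
Fragment 3: offset=5 data="mD" -> buffer=iRCwcmDdSxeR?? -> prefix_len=12
Fragment 4: offset=12 data="LQ" -> buffer=iRCwcmDdSxeRLQ -> prefix_len=14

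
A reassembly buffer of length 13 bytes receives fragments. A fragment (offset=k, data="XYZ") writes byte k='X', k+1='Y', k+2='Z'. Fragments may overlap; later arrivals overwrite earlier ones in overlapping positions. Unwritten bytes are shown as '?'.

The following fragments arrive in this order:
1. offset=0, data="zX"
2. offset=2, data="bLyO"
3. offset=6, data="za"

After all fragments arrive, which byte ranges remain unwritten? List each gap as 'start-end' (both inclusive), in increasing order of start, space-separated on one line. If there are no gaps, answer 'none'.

Answer: 8-12

Derivation:
Fragment 1: offset=0 len=2
Fragment 2: offset=2 len=4
Fragment 3: offset=6 len=2
Gaps: 8-12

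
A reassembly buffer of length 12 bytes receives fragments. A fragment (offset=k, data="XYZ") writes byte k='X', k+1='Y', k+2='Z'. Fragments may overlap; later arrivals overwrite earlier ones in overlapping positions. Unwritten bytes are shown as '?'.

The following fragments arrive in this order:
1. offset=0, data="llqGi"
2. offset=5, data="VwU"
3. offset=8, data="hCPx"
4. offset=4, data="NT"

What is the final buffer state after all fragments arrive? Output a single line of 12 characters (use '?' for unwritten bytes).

Answer: llqGNTwUhCPx

Derivation:
Fragment 1: offset=0 data="llqGi" -> buffer=llqGi???????
Fragment 2: offset=5 data="VwU" -> buffer=llqGiVwU????
Fragment 3: offset=8 data="hCPx" -> buffer=llqGiVwUhCPx
Fragment 4: offset=4 data="NT" -> buffer=llqGNTwUhCPx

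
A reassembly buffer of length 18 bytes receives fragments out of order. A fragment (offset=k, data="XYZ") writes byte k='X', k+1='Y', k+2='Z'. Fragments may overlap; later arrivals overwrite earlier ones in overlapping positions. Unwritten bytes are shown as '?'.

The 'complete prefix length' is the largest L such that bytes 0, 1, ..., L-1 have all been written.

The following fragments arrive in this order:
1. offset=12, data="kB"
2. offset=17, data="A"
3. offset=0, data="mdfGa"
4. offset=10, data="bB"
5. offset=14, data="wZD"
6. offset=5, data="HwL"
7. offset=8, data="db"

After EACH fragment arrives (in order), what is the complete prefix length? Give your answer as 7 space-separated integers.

Fragment 1: offset=12 data="kB" -> buffer=????????????kB???? -> prefix_len=0
Fragment 2: offset=17 data="A" -> buffer=????????????kB???A -> prefix_len=0
Fragment 3: offset=0 data="mdfGa" -> buffer=mdfGa???????kB???A -> prefix_len=5
Fragment 4: offset=10 data="bB" -> buffer=mdfGa?????bBkB???A -> prefix_len=5
Fragment 5: offset=14 data="wZD" -> buffer=mdfGa?????bBkBwZDA -> prefix_len=5
Fragment 6: offset=5 data="HwL" -> buffer=mdfGaHwL??bBkBwZDA -> prefix_len=8
Fragment 7: offset=8 data="db" -> buffer=mdfGaHwLdbbBkBwZDA -> prefix_len=18

Answer: 0 0 5 5 5 8 18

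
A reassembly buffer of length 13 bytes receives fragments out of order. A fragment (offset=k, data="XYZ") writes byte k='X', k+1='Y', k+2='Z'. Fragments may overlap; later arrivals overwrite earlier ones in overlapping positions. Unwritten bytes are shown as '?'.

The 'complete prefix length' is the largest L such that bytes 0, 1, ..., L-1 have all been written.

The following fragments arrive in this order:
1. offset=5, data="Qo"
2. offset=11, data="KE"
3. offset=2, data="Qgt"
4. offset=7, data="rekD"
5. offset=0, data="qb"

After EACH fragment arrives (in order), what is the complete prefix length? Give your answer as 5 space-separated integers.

Fragment 1: offset=5 data="Qo" -> buffer=?????Qo?????? -> prefix_len=0
Fragment 2: offset=11 data="KE" -> buffer=?????Qo????KE -> prefix_len=0
Fragment 3: offset=2 data="Qgt" -> buffer=??QgtQo????KE -> prefix_len=0
Fragment 4: offset=7 data="rekD" -> buffer=??QgtQorekDKE -> prefix_len=0
Fragment 5: offset=0 data="qb" -> buffer=qbQgtQorekDKE -> prefix_len=13

Answer: 0 0 0 0 13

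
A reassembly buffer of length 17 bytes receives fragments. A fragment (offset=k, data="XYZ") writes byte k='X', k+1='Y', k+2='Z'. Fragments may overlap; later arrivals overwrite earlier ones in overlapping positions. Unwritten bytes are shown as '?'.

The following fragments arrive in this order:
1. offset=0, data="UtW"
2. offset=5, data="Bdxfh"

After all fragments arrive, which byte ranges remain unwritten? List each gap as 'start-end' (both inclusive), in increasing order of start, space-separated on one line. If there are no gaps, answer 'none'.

Fragment 1: offset=0 len=3
Fragment 2: offset=5 len=5
Gaps: 3-4 10-16

Answer: 3-4 10-16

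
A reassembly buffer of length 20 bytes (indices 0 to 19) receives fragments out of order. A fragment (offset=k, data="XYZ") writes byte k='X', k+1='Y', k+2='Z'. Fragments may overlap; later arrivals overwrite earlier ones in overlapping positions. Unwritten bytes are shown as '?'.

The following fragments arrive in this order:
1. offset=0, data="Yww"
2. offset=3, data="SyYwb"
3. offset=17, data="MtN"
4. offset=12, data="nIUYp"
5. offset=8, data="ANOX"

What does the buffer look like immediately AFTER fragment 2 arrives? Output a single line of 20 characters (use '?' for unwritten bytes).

Answer: YwwSyYwb????????????

Derivation:
Fragment 1: offset=0 data="Yww" -> buffer=Yww?????????????????
Fragment 2: offset=3 data="SyYwb" -> buffer=YwwSyYwb????????????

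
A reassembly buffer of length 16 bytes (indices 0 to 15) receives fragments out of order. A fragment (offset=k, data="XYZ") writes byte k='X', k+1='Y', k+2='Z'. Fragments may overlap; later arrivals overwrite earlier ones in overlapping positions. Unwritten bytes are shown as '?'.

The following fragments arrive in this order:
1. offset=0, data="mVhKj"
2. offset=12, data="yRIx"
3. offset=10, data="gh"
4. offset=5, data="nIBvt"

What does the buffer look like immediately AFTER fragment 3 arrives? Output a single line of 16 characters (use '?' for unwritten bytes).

Fragment 1: offset=0 data="mVhKj" -> buffer=mVhKj???????????
Fragment 2: offset=12 data="yRIx" -> buffer=mVhKj???????yRIx
Fragment 3: offset=10 data="gh" -> buffer=mVhKj?????ghyRIx

Answer: mVhKj?????ghyRIx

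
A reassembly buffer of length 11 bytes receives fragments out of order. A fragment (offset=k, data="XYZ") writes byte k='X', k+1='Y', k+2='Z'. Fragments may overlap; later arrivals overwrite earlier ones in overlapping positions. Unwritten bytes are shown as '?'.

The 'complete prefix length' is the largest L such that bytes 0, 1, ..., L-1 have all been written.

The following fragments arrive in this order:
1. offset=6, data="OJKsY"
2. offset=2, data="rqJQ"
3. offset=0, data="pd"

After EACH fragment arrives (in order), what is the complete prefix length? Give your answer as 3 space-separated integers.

Fragment 1: offset=6 data="OJKsY" -> buffer=??????OJKsY -> prefix_len=0
Fragment 2: offset=2 data="rqJQ" -> buffer=??rqJQOJKsY -> prefix_len=0
Fragment 3: offset=0 data="pd" -> buffer=pdrqJQOJKsY -> prefix_len=11

Answer: 0 0 11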